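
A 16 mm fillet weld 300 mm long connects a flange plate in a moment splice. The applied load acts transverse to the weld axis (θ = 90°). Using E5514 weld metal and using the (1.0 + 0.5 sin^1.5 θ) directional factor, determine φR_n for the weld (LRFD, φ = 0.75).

φR_n ≈ 1260 kN

E55XX → F_EXX = 550 MPa.
t_e = 0.707 × 16 = 11.31 mm; A_we = 11.31 × 300 = 3394 mm².
Directional factor: 1.0 + 0.5 sin^1.5(90°) = 1.5.
F_nw = 0.6 × 550 × 1.5 = 495 MPa.
φR_n = 0.75 × 495 × 3394 × 10⁻³ = 1260 kN.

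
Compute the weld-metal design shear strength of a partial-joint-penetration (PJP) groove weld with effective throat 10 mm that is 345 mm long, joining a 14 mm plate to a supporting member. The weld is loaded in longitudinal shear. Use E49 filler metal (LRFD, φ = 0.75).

E49XX → F_EXX = 490 MPa.
Effective throat (given) t_e = 10 mm.
A_we = 10 × 345 = 3450 mm².
F_nw = 0.6 F_EXX = 294 MPa.
φR_n = 0.75 × 294 × 3450 × 10⁻³ = 760.7 kN.

φR_n ≈ 761 kN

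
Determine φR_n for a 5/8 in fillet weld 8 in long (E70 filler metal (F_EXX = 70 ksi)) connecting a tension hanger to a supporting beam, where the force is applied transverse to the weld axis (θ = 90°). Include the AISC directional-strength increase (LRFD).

φR_n ≈ 167 kip

t_e = 0.707 × 0.625 = 0.4419 in; A_we = 0.4419 × 8 = 3.535 in².
Directional factor: 1.0 + 0.5 sin^1.5(90°) = 1.5.
F_nw = 0.6 × 70 × 1.5 = 63 ksi.
φR_n = 0.75 × 63 × 3.535 = 167 kip.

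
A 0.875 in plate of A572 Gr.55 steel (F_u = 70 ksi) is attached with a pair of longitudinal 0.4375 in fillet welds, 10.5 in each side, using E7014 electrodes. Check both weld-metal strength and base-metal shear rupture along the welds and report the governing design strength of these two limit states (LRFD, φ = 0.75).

E70XX → F_EXX = 70 ksi.
t_e = 0.707 × 0.4375 = 0.3093 in; L = 21 in.
Weld metal: φR_n = 0.75 × 0.6 × 70 × 0.3093 × 21 = 204.6 kips.
Base metal (shear rupture): φR_n = 0.75 × 0.6 × 70 × 0.875 × 21 = 578.8 kips.
Governing: weld metal.

φR_n ≈ 205 kips (weld metal governs)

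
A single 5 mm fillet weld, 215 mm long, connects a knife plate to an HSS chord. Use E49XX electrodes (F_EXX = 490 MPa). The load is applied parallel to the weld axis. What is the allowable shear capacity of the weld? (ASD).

Effective throat t_e = 0.707 × 5 = 3.535 mm.
Total length L = 215 mm; A_we = 3.535 × 215 = 760 mm².
F_nw = 0.6 F_EXX = 0.6 × 490 = 294 MPa.
R_n = 294 × 760 × 10⁻³ = 223.4 kN; R_n/Ω = 223.4/2.0 = 111.7 kN.

R_n/Ω ≈ 112 kN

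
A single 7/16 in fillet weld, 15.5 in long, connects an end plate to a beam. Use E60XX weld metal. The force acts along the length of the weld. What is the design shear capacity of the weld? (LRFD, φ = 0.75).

φR_n ≈ 129 kips

E60XX → F_EXX = 60 ksi.
Effective throat t_e = 0.707 × 0.4375 = 0.3093 in.
Total length L = 15.5 in; A_we = 0.3093 × 15.5 = 4.794 in².
F_nw = 0.6 F_EXX = 0.6 × 60 = 36 ksi.
φR_n = 0.75 × 36 × 4.794 = 129.4 kips.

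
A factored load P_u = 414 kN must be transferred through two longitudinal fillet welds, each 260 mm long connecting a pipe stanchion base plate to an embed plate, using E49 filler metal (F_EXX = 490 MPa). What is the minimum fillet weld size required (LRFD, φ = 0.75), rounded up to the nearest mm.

w = 6 mm

Total weld length L = 520 mm.
Required throat t_e = P_u / (φ × 0.6 F_EXX × L) = 414 / (0.75 × 0.6 × 490 × 520 × 10⁻³) = 3.611 mm.
Required leg w = t_e / 0.707 = 5.107 mm → use 6 mm.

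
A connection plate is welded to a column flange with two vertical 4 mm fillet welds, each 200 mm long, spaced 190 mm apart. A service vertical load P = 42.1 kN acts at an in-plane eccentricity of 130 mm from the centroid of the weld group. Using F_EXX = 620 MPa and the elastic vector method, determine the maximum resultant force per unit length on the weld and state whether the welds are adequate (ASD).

Total weld length L_w = 400 mm. Treat welds as unit-width lines.
Polar moment about centroid: J = 2[d³/12 + d(b/2)²] = 2[200³/12 + 200×95²] = 4943000 mm³.
Direct shear f_v = P/L_w = 42.1×10³ / 400 = 105.2 N/mm (vertical).
Torsion M = P·e = 42.1×10³ × 130 = 5473000 N·mm.
Critical point at (x, y) = (95, 100) from centroid. f_tx = M·y/J = 110.7 N/mm; f_ty = M·x/J = 105.2 N/mm.
Resultant f_max = √[f_tx² + (f_v + f_ty)²] = √[110.7² + (105.2 + 105.2)²] = 237.8 N/mm.
Capacity per unit length: r_n/Ω = (1/2.0) × 0.6 × 620 × (0.707 × 4) = 526 N/mm.
237.8 ≤ 526 → adequate.

f_max ≈ 238 N/mm; adequate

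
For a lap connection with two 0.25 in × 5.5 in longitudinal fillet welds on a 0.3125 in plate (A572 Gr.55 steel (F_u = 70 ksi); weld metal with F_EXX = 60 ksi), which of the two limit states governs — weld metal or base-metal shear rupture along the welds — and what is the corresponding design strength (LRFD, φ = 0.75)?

φR_n ≈ 52.5 kip (weld metal governs)

t_e = 0.707 × 0.25 = 0.1767 in; L = 11 in.
Weld metal: φR_n = 0.75 × 0.6 × 60 × 0.1767 × 11 = 52.49 kip.
Base metal (shear rupture): φR_n = 0.75 × 0.6 × 70 × 0.3125 × 11 = 108.3 kip.
Governing: weld metal.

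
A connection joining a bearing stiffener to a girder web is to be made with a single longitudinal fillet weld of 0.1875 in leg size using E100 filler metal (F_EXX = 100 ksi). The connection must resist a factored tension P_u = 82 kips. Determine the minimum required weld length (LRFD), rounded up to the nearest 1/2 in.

L = 14 in

Throat t_e = 0.707 × 0.1875 = 0.1326 in.
φr_n = 0.75 × 0.6 × 100 × 0.1326 = 5.965 kips/in.
L_req = P_u / φr_n = 82 / 5.965 = 13.75 in total.
Round up → use L = 14 in.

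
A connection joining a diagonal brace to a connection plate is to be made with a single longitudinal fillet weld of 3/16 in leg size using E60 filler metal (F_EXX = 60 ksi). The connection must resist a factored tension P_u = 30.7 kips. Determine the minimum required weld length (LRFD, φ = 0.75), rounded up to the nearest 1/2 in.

Throat t_e = 0.707 × 0.1875 = 0.1326 in.
φr_n = 0.75 × 0.6 × 60 × 0.1326 = 3.579 kips/in.
L_req = P_u / φr_n = 30.7 / 3.579 = 8.577 in total.
Round up → use L = 9 in.

L = 9 in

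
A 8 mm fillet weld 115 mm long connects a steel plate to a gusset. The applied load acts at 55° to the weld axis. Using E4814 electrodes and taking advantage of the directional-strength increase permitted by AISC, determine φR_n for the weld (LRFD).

E48XX → F_EXX = 480 MPa.
t_e = 0.707 × 8 = 5.656 mm; A_we = 5.656 × 115 = 650.4 mm².
Directional factor: 1.0 + 0.5 sin^1.5(55°) = 1.371.
F_nw = 0.6 × 480 × 1.371 = 394.8 MPa.
φR_n = 0.75 × 394.8 × 650.4 × 10⁻³ = 192.6 kN.

φR_n ≈ 193 kN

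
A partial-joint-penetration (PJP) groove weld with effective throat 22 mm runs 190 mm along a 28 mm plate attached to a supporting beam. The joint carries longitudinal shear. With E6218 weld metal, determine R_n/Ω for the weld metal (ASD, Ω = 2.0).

R_n/Ω ≈ 777 kN

E62XX → F_EXX = 620 MPa.
Effective throat (given) t_e = 22 mm.
A_we = 22 × 190 = 4180 mm².
F_nw = 0.6 F_EXX = 372 MPa.
R_n/Ω = (372 × 4180) / 2.0 × 10⁻³ = 777.5 kN.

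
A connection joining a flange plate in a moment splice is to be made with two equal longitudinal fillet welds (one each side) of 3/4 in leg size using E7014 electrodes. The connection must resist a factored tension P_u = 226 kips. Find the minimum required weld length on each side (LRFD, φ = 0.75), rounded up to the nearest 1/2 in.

E70XX → F_EXX = 70 ksi.
Throat t_e = 0.707 × 0.75 = 0.5302 in.
φr_n = 0.75 × 0.6 × 70 × 0.5302 = 16.7 kips/in.
L_req = P_u / φr_n = 226 / 16.7 = 13.53 in total.
Per side: 13.53 / 2 = 6.765 in.
Round up → use L = 7 in on each side.

L = 7 in on each side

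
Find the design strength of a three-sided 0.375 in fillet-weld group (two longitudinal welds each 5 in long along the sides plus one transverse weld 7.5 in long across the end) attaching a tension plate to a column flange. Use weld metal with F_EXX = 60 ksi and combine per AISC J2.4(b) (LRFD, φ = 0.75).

t_e = 0.707 × 0.375 = 0.2651 in.
R_nwl = 0.6 × 60 × 0.2651 × 10 = 95.44 kips (longitudinal, 2 welds).
R_nwt = 0.6 × 60 × 0.2651 × 7.5 = 71.58 kips (transverse, base value).
(i) R_nwl + R_nwt = 167 kips; (ii) 0.85 R_nwl + 1.5 R_nwt = 188.5 kips.
R_n = max = 188.5 kips [governs: (ii)]; φR_n = 141.4 kips.

φR_n ≈ 141 kips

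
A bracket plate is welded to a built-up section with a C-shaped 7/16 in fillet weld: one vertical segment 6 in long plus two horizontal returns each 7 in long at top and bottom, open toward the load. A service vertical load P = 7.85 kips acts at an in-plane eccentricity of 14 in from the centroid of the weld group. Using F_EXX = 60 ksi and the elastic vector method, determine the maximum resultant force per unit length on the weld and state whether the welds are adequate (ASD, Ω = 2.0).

Total weld length L_w = 20 in. Treat welds as unit-width lines.
Centroid: x̄ = 2×7×3.5 / 20 = 2.45 in from the vertical weld.
Polar moment about centroid: J = I_x + I_y = [6³/12 + 2×7×3²] + [6×2.45² + 2(7³/12 + 7×1.05²)] = 252.6 in³.
Direct shear f_v = P/L_w = 7.85 / 20 = 0.3925 kip/in (vertical).
Torsion M = P·e = 7.85 × 14 = 109.9 kip·in.
Critical point at (x, y) = (4.55, 3) from centroid. f_tx = M·y/J = 1.305 kip/in; f_ty = M·x/J = 1.979 kip/in.
Resultant f_max = √[f_tx² + (f_v + f_ty)²] = √[1.305² + (0.3925 + 1.979)²] = 2.707 kip/in.
Capacity per unit length: r_n/Ω = (1/2.0) × 0.6 × 60 × (0.707 × 0.4375) = 5.568 kip/in.
2.707 ≤ 5.568 → adequate.

f_max ≈ 2.71 kip/in; adequate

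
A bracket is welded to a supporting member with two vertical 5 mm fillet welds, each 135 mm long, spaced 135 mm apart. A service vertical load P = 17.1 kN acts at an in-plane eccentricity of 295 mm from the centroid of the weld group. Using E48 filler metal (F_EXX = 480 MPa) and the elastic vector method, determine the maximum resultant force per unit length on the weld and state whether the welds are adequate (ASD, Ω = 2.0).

f_max ≈ 341 N/mm; adequate

Total weld length L_w = 270 mm. Treat welds as unit-width lines.
Polar moment about centroid: J = 2[d³/12 + d(b/2)²] = 2[135³/12 + 135×67.5²] = 1640000 mm³.
Direct shear f_v = P/L_w = 17.1×10³ / 270 = 63.33 N/mm (vertical).
Torsion M = P·e = 17.1×10³ × 295 = 5044500 N·mm.
Critical point at (x, y) = (67.5, 67.5) from centroid. f_tx = M·y/J = 207.6 N/mm; f_ty = M·x/J = 207.6 N/mm.
Resultant f_max = √[f_tx² + (f_v + f_ty)²] = √[207.6² + (63.33 + 207.6)²] = 341.3 N/mm.
Capacity per unit length: r_n/Ω = (1/2.0) × 0.6 × 480 × (0.707 × 5) = 509 N/mm.
341.3 ≤ 509 → adequate.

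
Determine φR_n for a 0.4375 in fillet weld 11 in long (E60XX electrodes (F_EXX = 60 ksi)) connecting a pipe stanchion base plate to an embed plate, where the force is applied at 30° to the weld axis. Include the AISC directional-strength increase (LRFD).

φR_n ≈ 108 kips

t_e = 0.707 × 0.4375 = 0.3093 in; A_we = 0.3093 × 11 = 3.402 in².
Directional factor: 1.0 + 0.5 sin^1.5(30°) = 1.177.
F_nw = 0.6 × 60 × 1.177 = 42.36 ksi.
φR_n = 0.75 × 42.36 × 3.402 = 108.1 kips.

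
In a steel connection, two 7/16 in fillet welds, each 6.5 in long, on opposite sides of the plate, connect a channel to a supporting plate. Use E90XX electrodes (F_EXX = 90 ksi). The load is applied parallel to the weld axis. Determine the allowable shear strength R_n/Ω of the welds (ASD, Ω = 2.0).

R_n/Ω ≈ 109 kips

Effective throat t_e = 0.707 × 0.4375 = 0.3093 in.
Total length L = 13 in; A_we = 0.3093 × 13 = 4.021 in².
F_nw = 0.6 F_EXX = 0.6 × 90 = 54 ksi.
R_n = 54 × 4.021 = 217.1 kips; R_n/Ω = 217.1/2.0 = 108.6 kips.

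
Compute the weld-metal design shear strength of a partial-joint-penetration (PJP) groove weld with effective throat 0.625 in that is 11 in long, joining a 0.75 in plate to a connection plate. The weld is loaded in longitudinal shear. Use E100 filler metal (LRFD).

E100XX → F_EXX = 100 ksi.
Effective throat (given) t_e = 0.625 in.
A_we = 0.625 × 11 = 6.875 in².
F_nw = 0.6 F_EXX = 60 ksi.
φR_n = 0.75 × 60 × 6.875 = 309.4 kip.

φR_n ≈ 309 kip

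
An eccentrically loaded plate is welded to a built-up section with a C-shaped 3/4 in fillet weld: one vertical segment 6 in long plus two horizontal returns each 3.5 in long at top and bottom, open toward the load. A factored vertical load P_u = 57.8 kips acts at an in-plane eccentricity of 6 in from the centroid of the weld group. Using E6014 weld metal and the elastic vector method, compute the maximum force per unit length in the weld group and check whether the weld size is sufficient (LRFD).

E60XX → F_EXX = 60 ksi.
Total weld length L_w = 13 in. Treat welds as unit-width lines.
Centroid: x̄ = 2×3.5×1.75 / 13 = 0.9423 in from the vertical weld.
Polar moment about centroid: J = I_x + I_y = [6³/12 + 2×3.5×3²] + [6×0.9423² + 2(3.5³/12 + 3.5×0.8077²)] = 98.04 in³.
Direct shear f_v = P/L_w = 57.8 / 13 = 4.446 kip/in (vertical).
Torsion M = P·e = 57.8 × 6 = 346.8 kip·in.
Critical point at (x, y) = (2.558, 3) from centroid. f_tx = M·y/J = 10.61 kip/in; f_ty = M·x/J = 9.047 kip/in.
Resultant f_max = √[f_tx² + (f_v + f_ty)²] = √[10.61² + (4.446 + 9.047)²] = 17.17 kip/in.
Capacity per unit length: φr_n = 0.75 × 0.6 × 60 × (0.707 × 0.75) = 14.32 kip/in.
17.17 > 14.32 → NOT adequate.

f_max ≈ 17.2 kip/in; NOT adequate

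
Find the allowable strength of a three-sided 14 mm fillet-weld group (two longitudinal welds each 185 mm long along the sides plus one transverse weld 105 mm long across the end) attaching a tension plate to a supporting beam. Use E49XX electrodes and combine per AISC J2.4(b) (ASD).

R_n/Ω ≈ 691 kN

E49XX → F_EXX = 490 MPa.
t_e = 0.707 × 14 = 9.898 mm.
R_nwl = 0.6 × 490 × 9.898 × 370 × 10⁻³ = 1077 kN (longitudinal, 2 welds).
R_nwt = 0.6 × 490 × 9.898 × 105 × 10⁻³ = 305.6 kN (transverse, base value).
(i) R_nwl + R_nwt = 1382 kN; (ii) 0.85 R_nwl + 1.5 R_nwt = 1374 kN.
R_n = max = 1382 kN [governs: (i)]; R_n/Ω = 691.1 kN.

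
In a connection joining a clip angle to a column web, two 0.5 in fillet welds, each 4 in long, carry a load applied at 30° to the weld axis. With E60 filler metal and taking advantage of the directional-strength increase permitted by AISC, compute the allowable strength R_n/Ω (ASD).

E60XX → F_EXX = 60 ksi.
t_e = 0.707 × 0.5 = 0.3535 in; A_we = 0.3535 × 8 = 2.828 in².
Directional factor: 1.0 + 0.5 sin^1.5(30°) = 1.177.
F_nw = 0.6 × 60 × 1.177 = 42.36 ksi.
R_n/Ω = (42.36 × 2.828) / 2.0 = 59.9 kips.

R_n/Ω ≈ 59.9 kips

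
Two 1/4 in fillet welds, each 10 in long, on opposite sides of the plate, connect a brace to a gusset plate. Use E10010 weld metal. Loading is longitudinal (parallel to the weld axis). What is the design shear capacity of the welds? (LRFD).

φR_n ≈ 159 kip

E100XX → F_EXX = 100 ksi.
Effective throat t_e = 0.707 × 0.25 = 0.1767 in.
Total length L = 20 in; A_we = 0.1767 × 20 = 3.535 in².
F_nw = 0.6 F_EXX = 0.6 × 100 = 60 ksi.
φR_n = 0.75 × 60 × 3.535 = 159.1 kip.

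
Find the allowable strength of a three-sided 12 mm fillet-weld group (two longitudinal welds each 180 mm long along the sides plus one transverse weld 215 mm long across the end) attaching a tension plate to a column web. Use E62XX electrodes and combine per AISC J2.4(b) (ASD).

R_n/Ω ≈ 992 kN

E62XX → F_EXX = 620 MPa.
t_e = 0.707 × 12 = 8.484 mm.
R_nwl = 0.6 × 620 × 8.484 × 360 × 10⁻³ = 1136 kN (longitudinal, 2 welds).
R_nwt = 0.6 × 620 × 8.484 × 215 × 10⁻³ = 678.6 kN (transverse, base value).
(i) R_nwl + R_nwt = 1815 kN; (ii) 0.85 R_nwl + 1.5 R_nwt = 1984 kN.
R_n = max = 1984 kN [governs: (ii)]; R_n/Ω = 991.8 kN.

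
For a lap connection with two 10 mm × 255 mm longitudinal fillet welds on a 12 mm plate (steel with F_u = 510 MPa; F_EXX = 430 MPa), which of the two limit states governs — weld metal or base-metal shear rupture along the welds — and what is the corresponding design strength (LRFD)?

φR_n ≈ 698 kN (weld metal governs)

t_e = 0.707 × 10 = 7.07 mm; L = 510 mm.
Weld metal: φR_n = 0.75 × 0.6 × 430 × 7.07 × 510 × 10⁻³ = 697.7 kN.
Base metal (shear rupture): φR_n = 0.75 × 0.6 × 510 × 12 × 510 × 10⁻³ = 1405 kN.
Governing: weld metal.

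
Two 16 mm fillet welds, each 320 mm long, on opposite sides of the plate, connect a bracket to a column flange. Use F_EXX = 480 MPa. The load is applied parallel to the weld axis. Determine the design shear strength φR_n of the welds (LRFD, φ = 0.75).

φR_n ≈ 1560 kN

Effective throat t_e = 0.707 × 16 = 11.31 mm.
Total length L = 640 mm; A_we = 11.31 × 640 = 7240 mm².
F_nw = 0.6 F_EXX = 0.6 × 480 = 288 MPa.
φR_n = 0.75 × 288 × 7240 × 10⁻³ = 1564 kN.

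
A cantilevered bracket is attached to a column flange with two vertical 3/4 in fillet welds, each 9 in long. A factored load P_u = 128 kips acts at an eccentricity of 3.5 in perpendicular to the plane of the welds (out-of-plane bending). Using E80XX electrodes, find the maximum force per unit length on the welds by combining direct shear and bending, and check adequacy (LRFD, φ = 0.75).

E80XX → F_EXX = 80 ksi.
L_w = 2 × 9 = 18 in; section modulus (unit throat) S = 2 × L²/6 = 27 in².
Direct shear f_v = P/L_w = 128/18 = 7.111 kip/in.
Moment M = P × e = 128 × 3.5 = 448 kip·in; bending f_b = M/S = 16.59 kip/in.
f_max = √(f_v² + f_b²) = √(7.111² + 16.59²) = 18.05 kip/in.
φr_n = 0.75 × 0.6 × 80 × (0.707 × 0.75) = 19.09 kip/in → adequate.

f_max ≈ 18.1 kip/in; adequate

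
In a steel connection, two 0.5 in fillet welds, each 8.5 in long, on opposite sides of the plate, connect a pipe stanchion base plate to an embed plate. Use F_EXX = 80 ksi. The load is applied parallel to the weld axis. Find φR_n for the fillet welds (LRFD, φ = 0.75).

Effective throat t_e = 0.707 × 0.5 = 0.3535 in.
Total length L = 17 in; A_we = 0.3535 × 17 = 6.01 in².
F_nw = 0.6 F_EXX = 0.6 × 80 = 48 ksi.
φR_n = 0.75 × 48 × 6.01 = 216.3 kip.

φR_n ≈ 216 kip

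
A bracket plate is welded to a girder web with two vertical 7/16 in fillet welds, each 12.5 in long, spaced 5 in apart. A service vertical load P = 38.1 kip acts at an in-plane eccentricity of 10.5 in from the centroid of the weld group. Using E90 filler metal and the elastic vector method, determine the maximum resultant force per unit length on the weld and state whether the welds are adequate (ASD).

f_max ≈ 6.32 kip/in; adequate

E90XX → F_EXX = 90 ksi.
Total weld length L_w = 25 in. Treat welds as unit-width lines.
Polar moment about centroid: J = 2[d³/12 + d(b/2)²] = 2[12.5³/12 + 12.5×2.5²] = 481.8 in³.
Direct shear f_v = P/L_w = 38.1 / 25 = 1.524 kip/in (vertical).
Torsion M = P·e = 38.1 × 10.5 = 400.05 kip·in.
Critical point at (x, y) = (2.5, 6.25) from centroid. f_tx = M·y/J = 5.19 kip/in; f_ty = M·x/J = 2.076 kip/in.
Resultant f_max = √[f_tx² + (f_v + f_ty)²] = √[5.19² + (1.524 + 2.076)²] = 6.316 kip/in.
Capacity per unit length: r_n/Ω = (1/2.0) × 0.6 × 90 × (0.707 × 0.4375) = 8.351 kip/in.
6.316 ≤ 8.351 → adequate.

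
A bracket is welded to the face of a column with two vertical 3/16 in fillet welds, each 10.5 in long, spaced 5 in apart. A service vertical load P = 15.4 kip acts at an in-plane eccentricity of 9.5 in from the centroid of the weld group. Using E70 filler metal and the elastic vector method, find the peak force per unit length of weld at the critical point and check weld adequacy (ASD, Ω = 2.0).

E70XX → F_EXX = 70 ksi.
Total weld length L_w = 21 in. Treat welds as unit-width lines.
Polar moment about centroid: J = 2[d³/12 + d(b/2)²] = 2[10.5³/12 + 10.5×2.5²] = 324.2 in³.
Direct shear f_v = P/L_w = 15.4 / 21 = 0.7333 kip/in (vertical).
Torsion M = P·e = 15.4 × 9.5 = 146.3 kip·in.
Critical point at (x, y) = (2.5, 5.25) from centroid. f_tx = M·y/J = 2.369 kip/in; f_ty = M·x/J = 1.128 kip/in.
Resultant f_max = √[f_tx² + (f_v + f_ty)²] = √[2.369² + (0.7333 + 1.128)²] = 3.013 kip/in.
Capacity per unit length: r_n/Ω = (1/2.0) × 0.6 × 70 × (0.707 × 0.1875) = 2.784 kip/in.
3.013 > 2.784 → NOT adequate.

f_max ≈ 3.01 kip/in; NOT adequate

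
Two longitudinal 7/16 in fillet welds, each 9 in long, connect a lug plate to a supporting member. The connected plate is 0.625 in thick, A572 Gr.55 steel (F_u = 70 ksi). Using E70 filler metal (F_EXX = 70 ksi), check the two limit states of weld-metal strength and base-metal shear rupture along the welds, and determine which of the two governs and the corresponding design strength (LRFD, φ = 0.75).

φR_n ≈ 175 kips (weld metal governs)

t_e = 0.707 × 0.4375 = 0.3093 in; L = 18 in.
Weld metal: φR_n = 0.75 × 0.6 × 70 × 0.3093 × 18 = 175.4 kips.
Base metal (shear rupture): φR_n = 0.75 × 0.6 × 70 × 0.625 × 18 = 354.4 kips.
Governing: weld metal.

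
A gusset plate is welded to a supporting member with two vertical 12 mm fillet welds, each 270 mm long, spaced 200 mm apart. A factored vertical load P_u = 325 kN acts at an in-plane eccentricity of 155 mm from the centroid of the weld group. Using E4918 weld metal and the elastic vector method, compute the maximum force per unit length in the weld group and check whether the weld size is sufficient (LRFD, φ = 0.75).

f_max ≈ 1420 N/mm; adequate

E49XX → F_EXX = 490 MPa.
Total weld length L_w = 540 mm. Treat welds as unit-width lines.
Polar moment about centroid: J = 2[d³/12 + d(b/2)²] = 2[270³/12 + 270×100²] = 8680000 mm³.
Direct shear f_v = P/L_w = 325×10³ / 540 = 601.9 N/mm (vertical).
Torsion M = P·e = 325×10³ × 155 = 50375000 N·mm.
Critical point at (x, y) = (100, 135) from centroid. f_tx = M·y/J = 783.4 N/mm; f_ty = M·x/J = 580.3 N/mm.
Resultant f_max = √[f_tx² + (f_v + f_ty)²] = √[783.4² + (601.9 + 580.3)²] = 1418 N/mm.
Capacity per unit length: φr_n = 0.75 × 0.6 × 490 × (0.707 × 12) = 1871 N/mm.
1418 ≤ 1871 → adequate.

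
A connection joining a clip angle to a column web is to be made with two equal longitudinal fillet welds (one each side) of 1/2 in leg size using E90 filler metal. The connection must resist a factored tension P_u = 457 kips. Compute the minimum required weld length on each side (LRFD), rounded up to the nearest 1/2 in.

L = 16 in on each side

E90XX → F_EXX = 90 ksi.
Throat t_e = 0.707 × 0.5 = 0.3535 in.
φr_n = 0.75 × 0.6 × 90 × 0.3535 = 14.32 kips/in.
L_req = P_u / φr_n = 457 / 14.32 = 31.92 in total.
Per side: 31.92 / 2 = 15.96 in.
Round up → use L = 16 in on each side.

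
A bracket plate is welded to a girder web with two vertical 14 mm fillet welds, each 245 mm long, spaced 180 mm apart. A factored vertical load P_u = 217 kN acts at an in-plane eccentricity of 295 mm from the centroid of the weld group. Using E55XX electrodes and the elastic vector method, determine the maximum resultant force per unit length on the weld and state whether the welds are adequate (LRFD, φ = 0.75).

E55XX → F_EXX = 550 MPa.
Total weld length L_w = 490 mm. Treat welds as unit-width lines.
Polar moment about centroid: J = 2[d³/12 + d(b/2)²] = 2[245³/12 + 245×90²] = 6420000 mm³.
Direct shear f_v = P/L_w = 217×10³ / 490 = 442.9 N/mm (vertical).
Torsion M = P·e = 217×10³ × 295 = 64015000 N·mm.
Critical point at (x, y) = (90, 122.5) from centroid. f_tx = M·y/J = 1221 N/mm; f_ty = M·x/J = 897.4 N/mm.
Resultant f_max = √[f_tx² + (f_v + f_ty)²] = √[1221² + (442.9 + 897.4)²] = 1813 N/mm.
Capacity per unit length: φr_n = 0.75 × 0.6 × 550 × (0.707 × 14) = 2450 N/mm.
1813 ≤ 2450 → adequate.

f_max ≈ 1810 N/mm; adequate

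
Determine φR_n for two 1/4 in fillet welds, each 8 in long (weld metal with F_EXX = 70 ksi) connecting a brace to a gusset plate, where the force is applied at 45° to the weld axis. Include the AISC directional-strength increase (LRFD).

φR_n ≈ 116 kip

t_e = 0.707 × 0.25 = 0.1767 in; A_we = 0.1767 × 16 = 2.828 in².
Directional factor: 1.0 + 0.5 sin^1.5(45°) = 1.297.
F_nw = 0.6 × 70 × 1.297 = 54.49 ksi.
φR_n = 0.75 × 54.49 × 2.828 = 115.6 kip.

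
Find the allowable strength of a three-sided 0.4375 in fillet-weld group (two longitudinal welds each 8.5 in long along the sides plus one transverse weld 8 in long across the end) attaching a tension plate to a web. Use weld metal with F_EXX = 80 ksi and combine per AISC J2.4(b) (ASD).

t_e = 0.707 × 0.4375 = 0.3093 in.
R_nwl = 0.6 × 80 × 0.3093 × 17 = 252.4 kip (longitudinal, 2 welds).
R_nwt = 0.6 × 80 × 0.3093 × 8 = 118.8 kip (transverse, base value).
(i) R_nwl + R_nwt = 371.2 kip; (ii) 0.85 R_nwl + 1.5 R_nwt = 392.7 kip.
R_n = max = 392.7 kip [governs: (ii)]; R_n/Ω = 196.4 kip.

R_n/Ω ≈ 196 kip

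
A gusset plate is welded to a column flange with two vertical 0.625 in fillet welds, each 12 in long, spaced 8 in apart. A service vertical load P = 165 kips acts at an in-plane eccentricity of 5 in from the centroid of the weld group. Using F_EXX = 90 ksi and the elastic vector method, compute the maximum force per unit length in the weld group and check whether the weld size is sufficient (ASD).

Total weld length L_w = 24 in. Treat welds as unit-width lines.
Polar moment about centroid: J = 2[d³/12 + d(b/2)²] = 2[12³/12 + 12×4²] = 672 in³.
Direct shear f_v = P/L_w = 165 / 24 = 6.875 kip/in (vertical).
Torsion M = P·e = 165 × 5 = 825 kip·in.
Critical point at (x, y) = (4, 6) from centroid. f_tx = M·y/J = 7.366 kip/in; f_ty = M·x/J = 4.911 kip/in.
Resultant f_max = √[f_tx² + (f_v + f_ty)²] = √[7.366² + (6.875 + 4.911)²] = 13.9 kip/in.
Capacity per unit length: r_n/Ω = (1/2.0) × 0.6 × 90 × (0.707 × 0.625) = 11.93 kip/in.
13.9 > 11.93 → NOT adequate.

f_max ≈ 13.9 kip/in; NOT adequate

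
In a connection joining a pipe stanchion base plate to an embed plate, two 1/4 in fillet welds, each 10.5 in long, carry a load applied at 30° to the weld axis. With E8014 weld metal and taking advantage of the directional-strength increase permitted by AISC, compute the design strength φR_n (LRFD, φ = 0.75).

φR_n ≈ 157 kips

E80XX → F_EXX = 80 ksi.
t_e = 0.707 × 0.25 = 0.1767 in; A_we = 0.1767 × 21 = 3.712 in².
Directional factor: 1.0 + 0.5 sin^1.5(30°) = 1.177.
F_nw = 0.6 × 80 × 1.177 = 56.49 ksi.
φR_n = 0.75 × 56.49 × 3.712 = 157.2 kips.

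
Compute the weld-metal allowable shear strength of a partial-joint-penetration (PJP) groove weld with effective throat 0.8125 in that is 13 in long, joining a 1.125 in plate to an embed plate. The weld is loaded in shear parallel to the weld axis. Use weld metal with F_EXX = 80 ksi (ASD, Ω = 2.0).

Effective throat (given) t_e = 0.8125 in.
A_we = 0.8125 × 13 = 10.56 in².
F_nw = 0.6 F_EXX = 48 ksi.
R_n/Ω = (48 × 10.56) / 2.0 = 253.5 kips.

R_n/Ω ≈ 254 kips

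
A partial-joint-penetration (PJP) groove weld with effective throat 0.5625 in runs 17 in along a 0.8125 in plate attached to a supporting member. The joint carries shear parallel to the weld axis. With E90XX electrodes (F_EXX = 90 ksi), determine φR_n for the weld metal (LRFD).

φR_n ≈ 387 kips

Effective throat (given) t_e = 0.5625 in.
A_we = 0.5625 × 17 = 9.562 in².
F_nw = 0.6 F_EXX = 54 ksi.
φR_n = 0.75 × 54 × 9.562 = 387.3 kips.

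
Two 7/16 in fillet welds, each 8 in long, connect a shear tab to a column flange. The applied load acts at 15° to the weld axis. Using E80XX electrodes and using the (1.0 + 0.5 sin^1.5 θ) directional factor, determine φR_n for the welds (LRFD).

φR_n ≈ 190 kip

E80XX → F_EXX = 80 ksi.
t_e = 0.707 × 0.4375 = 0.3093 in; A_we = 0.3093 × 16 = 4.949 in².
Directional factor: 1.0 + 0.5 sin^1.5(15°) = 1.066.
F_nw = 0.6 × 80 × 1.066 = 51.16 ksi.
φR_n = 0.75 × 51.16 × 4.949 = 189.9 kip.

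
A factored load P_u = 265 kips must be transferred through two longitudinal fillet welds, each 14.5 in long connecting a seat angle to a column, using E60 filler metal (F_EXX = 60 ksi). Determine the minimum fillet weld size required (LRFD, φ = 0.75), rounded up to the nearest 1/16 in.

Total weld length L = 29 in.
Required throat t_e = P_u / (φ × 0.6 F_EXX × L) = 265 / (0.75 × 0.6 × 60 × 29) = 0.3384 in.
Required leg w = t_e / 0.707 = 0.4787 in → use 1/2 in.

w = 1/2 in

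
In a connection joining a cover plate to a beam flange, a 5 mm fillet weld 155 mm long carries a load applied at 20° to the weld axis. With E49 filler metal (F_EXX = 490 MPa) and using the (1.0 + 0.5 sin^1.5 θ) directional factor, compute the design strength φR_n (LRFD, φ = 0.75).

t_e = 0.707 × 5 = 3.535 mm; A_we = 3.535 × 155 = 547.9 mm².
Directional factor: 1.0 + 0.5 sin^1.5(20°) = 1.1.
F_nw = 0.6 × 490 × 1.1 = 323.4 MPa.
φR_n = 0.75 × 323.4 × 547.9 × 10⁻³ = 132.9 kN.

φR_n ≈ 133 kN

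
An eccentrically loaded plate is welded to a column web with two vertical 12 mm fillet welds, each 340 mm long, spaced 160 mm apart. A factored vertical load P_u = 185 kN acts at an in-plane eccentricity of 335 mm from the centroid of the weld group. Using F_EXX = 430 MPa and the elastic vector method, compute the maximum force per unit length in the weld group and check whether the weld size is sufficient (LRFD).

Total weld length L_w = 680 mm. Treat welds as unit-width lines.
Polar moment about centroid: J = 2[d³/12 + d(b/2)²] = 2[340³/12 + 340×80²] = 10900000 mm³.
Direct shear f_v = P/L_w = 185×10³ / 680 = 272.1 N/mm (vertical).
Torsion M = P·e = 185×10³ × 335 = 61975000 N·mm.
Critical point at (x, y) = (80, 170) from centroid. f_tx = M·y/J = 966.3 N/mm; f_ty = M·x/J = 454.8 N/mm.
Resultant f_max = √[f_tx² + (f_v + f_ty)²] = √[966.3² + (272.1 + 454.8)²] = 1209 N/mm.
Capacity per unit length: φr_n = 0.75 × 0.6 × 430 × (0.707 × 12) = 1642 N/mm.
1209 ≤ 1642 → adequate.

f_max ≈ 1210 N/mm; adequate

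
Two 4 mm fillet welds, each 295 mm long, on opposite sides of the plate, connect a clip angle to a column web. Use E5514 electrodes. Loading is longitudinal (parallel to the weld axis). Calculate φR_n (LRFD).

φR_n ≈ 413 kN

E55XX → F_EXX = 550 MPa.
Effective throat t_e = 0.707 × 4 = 2.828 mm.
Total length L = 590 mm; A_we = 2.828 × 590 = 1669 mm².
F_nw = 0.6 F_EXX = 0.6 × 550 = 330 MPa.
φR_n = 0.75 × 330 × 1669 × 10⁻³ = 413 kN.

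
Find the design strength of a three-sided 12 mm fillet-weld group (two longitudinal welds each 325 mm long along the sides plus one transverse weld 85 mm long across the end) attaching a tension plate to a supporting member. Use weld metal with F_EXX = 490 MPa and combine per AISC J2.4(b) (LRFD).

t_e = 0.707 × 12 = 8.484 mm.
R_nwl = 0.6 × 490 × 8.484 × 650 × 10⁻³ = 1621 kN (longitudinal, 2 welds).
R_nwt = 0.6 × 490 × 8.484 × 85 × 10⁻³ = 212 kN (transverse, base value).
(i) R_nwl + R_nwt = 1833 kN; (ii) 0.85 R_nwl + 1.5 R_nwt = 1696 kN.
R_n = max = 1833 kN [governs: (i)]; φR_n = 1375 kN.

φR_n ≈ 1370 kN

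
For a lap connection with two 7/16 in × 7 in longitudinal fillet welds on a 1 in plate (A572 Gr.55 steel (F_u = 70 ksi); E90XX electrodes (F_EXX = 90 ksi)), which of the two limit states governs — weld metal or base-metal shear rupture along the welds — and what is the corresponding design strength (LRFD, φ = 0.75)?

φR_n ≈ 175 kips (weld metal governs)

t_e = 0.707 × 0.4375 = 0.3093 in; L = 14 in.
Weld metal: φR_n = 0.75 × 0.6 × 90 × 0.3093 × 14 = 175.4 kips.
Base metal (shear rupture): φR_n = 0.75 × 0.6 × 70 × 1 × 14 = 441 kips.
Governing: weld metal.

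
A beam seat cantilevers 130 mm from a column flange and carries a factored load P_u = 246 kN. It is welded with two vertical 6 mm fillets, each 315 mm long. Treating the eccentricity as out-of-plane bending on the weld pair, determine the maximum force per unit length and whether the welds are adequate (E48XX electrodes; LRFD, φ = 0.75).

f_max ≈ 1040 N/mm; NOT adequate

E48XX → F_EXX = 480 MPa.
L_w = 2 × 315 = 630 mm; section modulus (unit throat) S = 2 × L²/6 = 33080 mm².
Direct shear f_v = P/L_w = 246×10³/630 = 390.5 N/mm.
Moment M = P × e = 246×10³ × 130 = 31980000 N·mm; bending f_b = M/S = 966.9 N/mm.
f_max = √(f_v² + f_b²) = √(390.5² + 966.9²) = 1043 N/mm.
φr_n = 0.75 × 0.6 × 480 × (0.707 × 6) = 916.3 N/mm → NOT adequate.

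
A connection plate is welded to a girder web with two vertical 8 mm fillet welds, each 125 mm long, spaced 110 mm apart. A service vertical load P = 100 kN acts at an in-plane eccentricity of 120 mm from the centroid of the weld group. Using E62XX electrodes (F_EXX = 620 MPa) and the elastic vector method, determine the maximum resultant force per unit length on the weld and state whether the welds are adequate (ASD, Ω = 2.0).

f_max ≈ 1230 N/mm; NOT adequate

Total weld length L_w = 250 mm. Treat welds as unit-width lines.
Polar moment about centroid: J = 2[d³/12 + d(b/2)²] = 2[125³/12 + 125×55²] = 1082000 mm³.
Direct shear f_v = P/L_w = 100×10³ / 250 = 400 N/mm (vertical).
Torsion M = P·e = 100×10³ × 120 = 12000000 N·mm.
Critical point at (x, y) = (55, 62.5) from centroid. f_tx = M·y/J = 693.3 N/mm; f_ty = M·x/J = 610.1 N/mm.
Resultant f_max = √[f_tx² + (f_v + f_ty)²] = √[693.3² + (400 + 610.1)²] = 1225 N/mm.
Capacity per unit length: r_n/Ω = (1/2.0) × 0.6 × 620 × (0.707 × 8) = 1052 N/mm.
1225 > 1052 → NOT adequate.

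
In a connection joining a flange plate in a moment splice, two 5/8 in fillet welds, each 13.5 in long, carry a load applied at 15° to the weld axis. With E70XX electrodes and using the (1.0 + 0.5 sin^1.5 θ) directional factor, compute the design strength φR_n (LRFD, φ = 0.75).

φR_n ≈ 401 kip

E70XX → F_EXX = 70 ksi.
t_e = 0.707 × 0.625 = 0.4419 in; A_we = 0.4419 × 27 = 11.93 in².
Directional factor: 1.0 + 0.5 sin^1.5(15°) = 1.066.
F_nw = 0.6 × 70 × 1.066 = 44.77 ksi.
φR_n = 0.75 × 44.77 × 11.93 = 400.6 kip.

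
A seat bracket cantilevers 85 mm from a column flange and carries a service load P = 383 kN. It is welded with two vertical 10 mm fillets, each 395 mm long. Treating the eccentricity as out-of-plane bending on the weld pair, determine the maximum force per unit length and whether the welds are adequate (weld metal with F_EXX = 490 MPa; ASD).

f_max ≈ 792 N/mm; adequate

L_w = 2 × 395 = 790 mm; section modulus (unit throat) S = 2 × L²/6 = 52010 mm².
Direct shear f_v = P/L_w = 383×10³/790 = 484.8 N/mm.
Moment M = P × e = 383×10³ × 85 = 32555000 N·mm; bending f_b = M/S = 626 N/mm.
f_max = √(f_v² + f_b²) = √(484.8² + 626²) = 791.7 N/mm.
r_n/Ω = (1/2.0) × 0.6 × 490 × (0.707 × 10) = 1039 N/mm → adequate.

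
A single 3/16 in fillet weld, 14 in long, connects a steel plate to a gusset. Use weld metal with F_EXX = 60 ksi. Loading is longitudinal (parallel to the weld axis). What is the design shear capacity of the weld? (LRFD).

Effective throat t_e = 0.707 × 0.1875 = 0.1326 in.
Total length L = 14 in; A_we = 0.1326 × 14 = 1.856 in².
F_nw = 0.6 F_EXX = 0.6 × 60 = 36 ksi.
φR_n = 0.75 × 36 × 1.856 = 50.11 kip.

φR_n ≈ 50.1 kip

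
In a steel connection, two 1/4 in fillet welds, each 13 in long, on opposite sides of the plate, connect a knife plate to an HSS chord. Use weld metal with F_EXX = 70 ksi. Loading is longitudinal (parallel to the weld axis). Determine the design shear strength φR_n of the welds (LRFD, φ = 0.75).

φR_n ≈ 145 kip

Effective throat t_e = 0.707 × 0.25 = 0.1767 in.
Total length L = 26 in; A_we = 0.1767 × 26 = 4.595 in².
F_nw = 0.6 F_EXX = 0.6 × 70 = 42 ksi.
φR_n = 0.75 × 42 × 4.595 = 144.8 kip.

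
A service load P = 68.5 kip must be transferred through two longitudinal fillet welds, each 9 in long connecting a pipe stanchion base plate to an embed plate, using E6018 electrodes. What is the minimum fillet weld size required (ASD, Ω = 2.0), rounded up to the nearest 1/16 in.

w = 5/16 in

E60XX → F_EXX = 60 ksi.
Total weld length L = 18 in.
Required throat t_e = P × Ω / (0.6 F_EXX × L) = 68.5 × 2.0 / (0.6 × 60 × 18) = 0.2114 in.
Required leg w = t_e / 0.707 = 0.299 in → use 5/16 in.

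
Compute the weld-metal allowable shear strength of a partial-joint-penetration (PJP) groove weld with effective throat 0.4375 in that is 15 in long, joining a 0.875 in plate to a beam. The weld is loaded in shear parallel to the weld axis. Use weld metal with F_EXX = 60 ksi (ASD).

R_n/Ω ≈ 118 kip

Effective throat (given) t_e = 0.4375 in.
A_we = 0.4375 × 15 = 6.562 in².
F_nw = 0.6 F_EXX = 36 ksi.
R_n/Ω = (36 × 6.562) / 2.0 = 118.1 kip.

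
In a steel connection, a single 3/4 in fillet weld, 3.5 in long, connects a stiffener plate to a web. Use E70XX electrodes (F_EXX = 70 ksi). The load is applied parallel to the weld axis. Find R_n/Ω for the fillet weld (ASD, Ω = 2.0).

Effective throat t_e = 0.707 × 0.75 = 0.5302 in.
Total length L = 3.5 in; A_we = 0.5302 × 3.5 = 1.856 in².
F_nw = 0.6 F_EXX = 0.6 × 70 = 42 ksi.
R_n = 42 × 1.856 = 77.95 kip; R_n/Ω = 77.95/2.0 = 38.97 kip.

R_n/Ω ≈ 39 kip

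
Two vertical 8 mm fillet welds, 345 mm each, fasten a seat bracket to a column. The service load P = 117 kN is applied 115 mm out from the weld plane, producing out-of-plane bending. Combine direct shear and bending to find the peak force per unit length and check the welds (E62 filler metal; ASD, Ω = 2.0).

f_max ≈ 379 N/mm; adequate

E62XX → F_EXX = 620 MPa.
L_w = 2 × 345 = 690 mm; section modulus (unit throat) S = 2 × L²/6 = 39680 mm².
Direct shear f_v = P/L_w = 117×10³/690 = 169.6 N/mm.
Moment M = P × e = 117×10³ × 115 = 13455000 N·mm; bending f_b = M/S = 339.1 N/mm.
f_max = √(f_v² + f_b²) = √(169.6² + 339.1²) = 379.2 N/mm.
r_n/Ω = (1/2.0) × 0.6 × 620 × (0.707 × 8) = 1052 N/mm → adequate.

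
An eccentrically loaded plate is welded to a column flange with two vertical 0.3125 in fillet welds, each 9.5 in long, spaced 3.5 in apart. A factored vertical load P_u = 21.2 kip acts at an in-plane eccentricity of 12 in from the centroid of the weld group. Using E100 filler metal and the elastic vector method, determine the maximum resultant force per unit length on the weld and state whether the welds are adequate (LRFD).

f_max ≈ 6.87 kip/in; adequate

E100XX → F_EXX = 100 ksi.
Total weld length L_w = 19 in. Treat welds as unit-width lines.
Polar moment about centroid: J = 2[d³/12 + d(b/2)²] = 2[9.5³/12 + 9.5×1.75²] = 201.1 in³.
Direct shear f_v = P/L_w = 21.2 / 19 = 1.116 kip/in (vertical).
Torsion M = P·e = 21.2 × 12 = 254.4 kip·in.
Critical point at (x, y) = (1.75, 4.75) from centroid. f_tx = M·y/J = 6.009 kip/in; f_ty = M·x/J = 2.214 kip/in.
Resultant f_max = √[f_tx² + (f_v + f_ty)²] = √[6.009² + (1.116 + 2.214)²] = 6.87 kip/in.
Capacity per unit length: φr_n = 0.75 × 0.6 × 100 × (0.707 × 0.3125) = 9.942 kip/in.
6.87 ≤ 9.942 → adequate.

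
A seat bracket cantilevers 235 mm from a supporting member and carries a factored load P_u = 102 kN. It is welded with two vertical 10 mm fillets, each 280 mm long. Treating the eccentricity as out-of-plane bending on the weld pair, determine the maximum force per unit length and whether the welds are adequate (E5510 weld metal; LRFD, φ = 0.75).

E55XX → F_EXX = 550 MPa.
L_w = 2 × 280 = 560 mm; section modulus (unit throat) S = 2 × L²/6 = 26130 mm².
Direct shear f_v = P/L_w = 102×10³/560 = 182.1 N/mm.
Moment M = P × e = 102×10³ × 235 = 23970000 N·mm; bending f_b = M/S = 917.2 N/mm.
f_max = √(f_v² + f_b²) = √(182.1² + 917.2²) = 935.1 N/mm.
φr_n = 0.75 × 0.6 × 550 × (0.707 × 10) = 1750 N/mm → adequate.

f_max ≈ 935 N/mm; adequate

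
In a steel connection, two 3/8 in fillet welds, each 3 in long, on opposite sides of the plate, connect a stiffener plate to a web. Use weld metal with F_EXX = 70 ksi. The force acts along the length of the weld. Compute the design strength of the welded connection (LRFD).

Effective throat t_e = 0.707 × 0.375 = 0.2651 in.
Total length L = 6 in; A_we = 0.2651 × 6 = 1.591 in².
F_nw = 0.6 F_EXX = 0.6 × 70 = 42 ksi.
φR_n = 0.75 × 42 × 1.591 = 50.11 kip.

φR_n ≈ 50.1 kip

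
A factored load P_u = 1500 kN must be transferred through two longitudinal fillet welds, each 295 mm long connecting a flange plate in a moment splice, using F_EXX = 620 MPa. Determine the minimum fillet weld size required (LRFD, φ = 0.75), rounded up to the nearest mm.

w = 13 mm

Total weld length L = 590 mm.
Required throat t_e = P_u / (φ × 0.6 F_EXX × L) = 1500 / (0.75 × 0.6 × 620 × 590 × 10⁻³) = 9.112 mm.
Required leg w = t_e / 0.707 = 12.89 mm → use 13 mm.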